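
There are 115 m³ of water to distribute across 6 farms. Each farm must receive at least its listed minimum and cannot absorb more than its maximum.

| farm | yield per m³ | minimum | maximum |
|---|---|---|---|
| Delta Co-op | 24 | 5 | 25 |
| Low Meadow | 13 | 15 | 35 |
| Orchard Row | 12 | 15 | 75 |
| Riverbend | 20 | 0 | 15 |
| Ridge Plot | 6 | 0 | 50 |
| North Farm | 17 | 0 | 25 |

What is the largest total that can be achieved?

Meeting every minimum uses 5+15+15+0+0+0 = 35 m³, leaving 80.
Order the farms by yield per m³: Delta Co-op 24 > Riverbend 20 > North Farm 17 > Low Meadow 13 > Orchard Row 12 > Ridge Plot 6.
Delta Co-op takes 20 more to reach its cap of 25 → 60 left.
Riverbend: +15 to 15 (cap) → 45 left.
North Farm: +25 to 25 (cap) → 20 left.
Low Meadow: +20 to 35 (cap) → 0 left.
Total = 24×25 + 13×35 + 12×15 + 20×15 + 17×25 = 1960.

1960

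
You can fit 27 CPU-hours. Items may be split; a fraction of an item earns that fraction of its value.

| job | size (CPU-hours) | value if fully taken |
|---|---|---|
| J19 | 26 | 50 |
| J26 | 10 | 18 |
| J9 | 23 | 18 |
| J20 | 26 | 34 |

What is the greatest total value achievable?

Sort by value density: J19 50/26≈1.92, J26 18/10≈1.8, J20 34/26≈1.31, J9 18/23≈0.783.
J19: take in full, 26 CPU-hours for value 50 → 1 left.
Fill the last 1 CPU-hours with part of J26: 1/10 of it earns 1.8.
Total value = 51.8.

51.8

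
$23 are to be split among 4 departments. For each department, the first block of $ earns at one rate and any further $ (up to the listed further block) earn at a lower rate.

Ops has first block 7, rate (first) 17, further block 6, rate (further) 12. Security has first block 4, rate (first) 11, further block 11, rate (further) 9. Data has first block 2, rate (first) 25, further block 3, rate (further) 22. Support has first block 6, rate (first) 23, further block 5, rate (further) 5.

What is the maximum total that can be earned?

Rank every tier by rate: Data/T1 25 > Support/T1 23 > Data/T2 22 > Ops/T1 17 > Ops/T2 12 > Security/T1 11 > Security/T2 9 > Support/T2 5.
Fill Data T1 block (2 at 25) — 21 left.
Support/T1 (23): +6 — 15 left.
Data/T2 (22): +3 — 12 left.
Ops T1 at 17: fill all 7 — 5 left.
Ops/T2: +5 of 6 at 12; pool empty.
Total = 25×2 + 23×6 + 22×3 + 17×7 + 12×5 = 433.

433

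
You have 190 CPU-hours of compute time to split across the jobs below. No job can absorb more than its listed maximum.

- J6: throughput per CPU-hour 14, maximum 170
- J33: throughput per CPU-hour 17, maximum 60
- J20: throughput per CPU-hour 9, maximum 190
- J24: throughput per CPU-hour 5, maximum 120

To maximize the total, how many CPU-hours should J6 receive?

130

Highest throughput per CPU-hour first: J33 17 > J6 14 > J20 9 > J24 5.
J33 takes 60 to reach its cap of 60 ; 130 left.
Only 130 left; J6 takes them to reach 130.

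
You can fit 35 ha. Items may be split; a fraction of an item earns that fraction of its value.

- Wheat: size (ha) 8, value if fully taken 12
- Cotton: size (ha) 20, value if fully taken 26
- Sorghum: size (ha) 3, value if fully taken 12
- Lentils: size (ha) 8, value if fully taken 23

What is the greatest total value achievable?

67.8

Rank by value-to-size ratio: Sorghum 12/3≈4, Lentils 23/8≈2.88, Wheat 12/8≈1.5, Cotton 26/20≈1.3.
All 3 ha of Sorghum fit (value 12) — 32 remain.
Lentils: take in full, 8 ha for value 23 — 24 left.
All 8 ha of Wheat fit (value 12) — 16 remain.
16 ha left: a 16/20 share of Cotton gives 26×16/20 = 20.8.
Total value = 67.8.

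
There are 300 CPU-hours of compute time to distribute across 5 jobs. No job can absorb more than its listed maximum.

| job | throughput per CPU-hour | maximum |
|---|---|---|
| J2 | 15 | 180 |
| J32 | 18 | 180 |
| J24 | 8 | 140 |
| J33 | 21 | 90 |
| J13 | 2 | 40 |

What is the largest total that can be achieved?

Highest throughput per CPU-hour first: J33 21 > J32 18 > J2 15 > J24 8 > J13 2.
J33: +90 to 90 (cap) → 210 left.
J32: +180 to 180 (cap) → 30 left.
Only 30 left; J2 takes them to reach 30.
Total = 15×30 + 18×180 + 21×90 = 5580.

5580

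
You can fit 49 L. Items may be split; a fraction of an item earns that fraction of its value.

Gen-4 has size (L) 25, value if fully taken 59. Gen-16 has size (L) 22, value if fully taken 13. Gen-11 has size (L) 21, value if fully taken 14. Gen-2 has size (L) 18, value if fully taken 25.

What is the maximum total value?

88

Rank by value-to-size ratio: Gen-4 59/25≈2.36, Gen-2 25/18≈1.39, Gen-11 14/21≈0.667, Gen-16 13/22≈0.591.
Take all of Gen-4 (25 L, value 59) — 24 L left.
Take all of Gen-2 (18 L, value 25) — 6 L left.
Fill the last 6 L with part of Gen-11: 6/21 of it earns 4.
Total value = 88.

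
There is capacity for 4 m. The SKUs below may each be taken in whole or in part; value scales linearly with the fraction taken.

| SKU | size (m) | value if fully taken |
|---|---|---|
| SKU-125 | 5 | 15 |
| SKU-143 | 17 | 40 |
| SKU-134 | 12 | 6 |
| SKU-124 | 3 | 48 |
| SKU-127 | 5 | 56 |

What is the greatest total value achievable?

59.2

Best value per unit of size first: SKU-124 48/3≈16, SKU-127 56/5≈11.2, SKU-125 15/5≈3, SKU-143 40/17≈2.35, SKU-134 6/12≈0.5.
SKU-124: take in full, 3 m for value 48 — 1 left.
Only 1 m remain; take 1/5 of SKU-127 for value 56×1/5 = 11.2.
Total value = 59.2.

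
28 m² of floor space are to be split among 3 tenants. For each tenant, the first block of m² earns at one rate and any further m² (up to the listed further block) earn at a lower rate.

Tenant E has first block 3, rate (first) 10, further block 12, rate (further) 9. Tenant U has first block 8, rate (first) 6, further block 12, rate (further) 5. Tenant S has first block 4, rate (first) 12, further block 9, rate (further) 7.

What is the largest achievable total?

Treat each block as its own option and order by rate: Tenant S/first 12 > Tenant E/first 10 > Tenant E/second 9 > Tenant S/second 7 > Tenant U/first 6 > Tenant U/second 5.
Fill Tenant S first block (4 at 12) ; 24 left.
Tenant E first at 10: fill all 3 ; 21 left.
Fill Tenant E second block (12 at 9) ; 9 left.
Tenant S second at 7: fill all 9 ; 0 left.
Total = 12×4 + 10×3 + 9×12 + 7×9 = 249.

249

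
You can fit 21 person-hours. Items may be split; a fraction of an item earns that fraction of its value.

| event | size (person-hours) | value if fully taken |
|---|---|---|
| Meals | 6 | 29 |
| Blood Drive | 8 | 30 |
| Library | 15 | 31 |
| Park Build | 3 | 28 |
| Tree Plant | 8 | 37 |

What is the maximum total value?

109

Best value per unit of size first: Park Build 28/3≈9.33, Meals 29/6≈4.83, Tree Plant 37/8≈4.62, Blood Drive 30/8≈3.75, Library 31/15≈2.07.
All 3 person-hours of Park Build fit (value 28) ; 18 remain.
All 6 person-hours of Meals fit (value 29) ; 12 remain.
Tree Plant: take in full, 8 person-hours for value 37 ; 4 left.
Fill the last 4 person-hours with part of Blood Drive: 4/8 of it earns 15.
Total value = 109.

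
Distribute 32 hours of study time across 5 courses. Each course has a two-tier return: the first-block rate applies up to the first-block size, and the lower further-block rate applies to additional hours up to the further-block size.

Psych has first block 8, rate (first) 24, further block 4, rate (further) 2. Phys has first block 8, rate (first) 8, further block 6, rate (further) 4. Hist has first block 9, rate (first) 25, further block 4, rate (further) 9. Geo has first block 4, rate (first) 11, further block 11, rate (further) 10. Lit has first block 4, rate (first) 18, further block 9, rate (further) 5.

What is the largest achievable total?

603

Rank every tier by rate: Hist/T1 25 > Psych/T1 24 > Lit/T1 18 > Geo/T1 11 > Geo/T2 10 > Hist/T2 9 > Phys/T1 8 > Lit/T2 5 > Phys/T2 4 > Psych/T2 2.
Hist T1 at 25: fill all 9 — 23 left.
Psych T1 at 24: fill all 8 — 15 left.
Lit T1 at 18: fill all 4 — 11 left.
Geo/T1 (11): +4 — 7 left.
Geo T2 at 10: only 7 left, fill 7.
Total = 25×9 + 24×8 + 18×4 + 11×4 + 10×7 = 603.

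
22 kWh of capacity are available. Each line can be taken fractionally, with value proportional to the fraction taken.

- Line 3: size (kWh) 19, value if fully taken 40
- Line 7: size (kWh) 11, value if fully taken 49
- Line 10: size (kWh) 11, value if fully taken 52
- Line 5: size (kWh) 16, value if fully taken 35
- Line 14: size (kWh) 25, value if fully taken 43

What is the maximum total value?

101

Best value per unit of size first: Line 10 52/11≈4.73, Line 7 49/11≈4.45, Line 5 35/16≈2.19, Line 3 40/19≈2.11, Line 14 43/25≈1.72.
Line 10: take in full, 11 kWh for value 52 → 11 left.
Line 7: take in full, 11 kWh for value 49 → 0 left.
Total value = 101.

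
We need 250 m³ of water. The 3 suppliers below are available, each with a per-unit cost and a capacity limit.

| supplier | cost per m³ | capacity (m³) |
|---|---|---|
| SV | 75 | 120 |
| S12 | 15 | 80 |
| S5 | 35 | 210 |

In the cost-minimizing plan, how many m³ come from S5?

Fill from the cheapest supplier first.
S12 at 15: take all 80 m³ ; 170 still needed.
S5 at 35: take 170 of its 210 ; requirement met.
SV: unused.

170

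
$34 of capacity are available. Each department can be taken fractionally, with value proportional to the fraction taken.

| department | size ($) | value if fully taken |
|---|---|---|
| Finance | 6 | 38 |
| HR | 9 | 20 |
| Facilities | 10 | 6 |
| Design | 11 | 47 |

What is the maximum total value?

109.8

Rank by value-to-size ratio: Finance 38/6≈6.33, Design 47/11≈4.27, HR 20/9≈2.22, Facilities 6/10≈0.6.
Finance: take in full, 6 $ for value 38 ; 28 left.
Take all of Design (11 $, value 47) ; 17 $ left.
Take all of HR (9 $, value 20) ; 8 $ left.
Only 8 $ remain; take 8/10 of Facilities for value 6×8/10 = 4.8.
Total value = 109.8.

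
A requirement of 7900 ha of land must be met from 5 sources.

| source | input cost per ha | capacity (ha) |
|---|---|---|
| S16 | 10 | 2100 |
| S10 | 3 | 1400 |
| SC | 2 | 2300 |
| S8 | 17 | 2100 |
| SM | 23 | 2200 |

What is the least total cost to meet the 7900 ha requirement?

65500

Cheapest first:
SC at 2: take all 2300 ha — 5600 still needed.
Take 1400 from S10 at 3 — need 4200 more.
S16 at 10: take all 2100 ha — 2100 still needed.
S8 (17): use full 2100 — 0 ha to go.
SM: unused.
Cost = 2300×2 + 1400×3 + 2100×10 + 2100×17 = 65500.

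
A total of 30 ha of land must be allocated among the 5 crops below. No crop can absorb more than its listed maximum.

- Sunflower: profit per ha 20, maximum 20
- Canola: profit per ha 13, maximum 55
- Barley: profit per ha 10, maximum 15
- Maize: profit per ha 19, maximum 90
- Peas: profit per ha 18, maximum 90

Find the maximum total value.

Order the crops by profit per ha: Sunflower 20 > Maize 19 > Peas 18 > Canola 13 > Barley 10.
Give Sunflower 20 to hit its cap of 20 → 10 left.
Maize has room for 90 but only 10 remain, so it gets 10.
Total = 20×20 + 19×10 = 590.

590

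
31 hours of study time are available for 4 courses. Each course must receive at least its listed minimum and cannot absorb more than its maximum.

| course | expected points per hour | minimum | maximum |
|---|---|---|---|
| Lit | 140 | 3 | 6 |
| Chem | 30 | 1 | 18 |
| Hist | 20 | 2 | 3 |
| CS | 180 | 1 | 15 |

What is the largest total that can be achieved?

3820

Meeting every minimum uses 3+1+2+1 = 7 hours, leaving 24.
Highest expected points per hour first: CS 180 > Lit 140 > Chem 30 > Hist 20.
Give CS 14 more to hit its cap of 15 — 10 left.
Lit: +3 to 6 (cap) — 7 left.
Chem: +7 (room for 17) → 8. Pool exhausted.
Total = 140×6 + 30×8 + 20×2 + 180×15 = 3820.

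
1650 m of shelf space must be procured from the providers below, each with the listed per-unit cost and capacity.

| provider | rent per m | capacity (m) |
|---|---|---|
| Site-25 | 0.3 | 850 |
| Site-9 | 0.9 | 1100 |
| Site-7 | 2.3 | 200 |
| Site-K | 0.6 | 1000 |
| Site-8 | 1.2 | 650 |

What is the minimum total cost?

Fill from the cheapest provider first.
Take 850 from Site-25 at 0.3 — need 800 more.
Take 800 from Site-K at 0.6 to finish.
Site-9, Site-8, Site-7: unused.
Cost = 850×0.3 + 800×0.6 = 735.

735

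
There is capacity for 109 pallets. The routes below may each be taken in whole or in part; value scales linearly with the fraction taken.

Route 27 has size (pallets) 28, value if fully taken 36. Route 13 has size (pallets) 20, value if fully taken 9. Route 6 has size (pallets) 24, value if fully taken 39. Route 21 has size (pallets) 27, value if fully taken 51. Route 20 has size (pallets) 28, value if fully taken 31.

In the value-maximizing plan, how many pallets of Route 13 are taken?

Rank by value-to-size ratio: Route 21 51/27≈1.89, Route 6 39/24≈1.62, Route 27 36/28≈1.29, Route 20 31/28≈1.11, Route 13 9/20≈0.45.
All 27 pallets of Route 21 fit (value 51) → 82 remain.
Route 6: take in full, 24 pallets for value 39 → 58 left.
Route 27: take in full, 28 pallets for value 36 → 30 left.
Route 20: take in full, 28 pallets for value 31 → 2 left.
Fill the last 2 pallets with part of Route 13: 2/20 of it earns 0.9.

2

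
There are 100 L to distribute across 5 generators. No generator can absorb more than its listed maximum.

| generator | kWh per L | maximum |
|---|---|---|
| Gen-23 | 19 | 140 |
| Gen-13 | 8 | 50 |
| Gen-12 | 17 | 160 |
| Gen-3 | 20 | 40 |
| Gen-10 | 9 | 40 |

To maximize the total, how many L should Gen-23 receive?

60

Rank by kWh per L: Gen-3 20 > Gen-23 19 > Gen-12 17 > Gen-10 9 > Gen-13 8.
Gen-3: +40 to 40 (cap) — 60 left.
Gen-23: +60 (room for 140) → 60. Pool exhausted.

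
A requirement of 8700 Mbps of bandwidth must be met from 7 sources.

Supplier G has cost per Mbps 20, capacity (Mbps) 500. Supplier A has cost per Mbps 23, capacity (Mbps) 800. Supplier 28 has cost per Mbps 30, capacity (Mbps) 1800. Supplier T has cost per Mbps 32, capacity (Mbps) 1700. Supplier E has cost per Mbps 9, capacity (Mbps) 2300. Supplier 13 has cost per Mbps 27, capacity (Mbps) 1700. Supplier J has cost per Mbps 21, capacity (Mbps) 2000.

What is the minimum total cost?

179000

Use sources in increasing cost order.
Supplier E at 9: take all 2300 Mbps → 6400 still needed.
Take 500 from Supplier G at 20 → need 5900 more.
Supplier J (21): use full 2000 → 3900 Mbps to go.
Supplier A at 23: take all 800 Mbps → 3100 still needed.
Supplier 13 (27): use full 1700 → 1400 Mbps to go.
Take 1400 from Supplier 28 at 30 to finish.
Supplier T: unused.
Cost = 2300×9 + 500×20 + 2000×21 + 800×23 + 1700×27 + 1400×30 = 179000.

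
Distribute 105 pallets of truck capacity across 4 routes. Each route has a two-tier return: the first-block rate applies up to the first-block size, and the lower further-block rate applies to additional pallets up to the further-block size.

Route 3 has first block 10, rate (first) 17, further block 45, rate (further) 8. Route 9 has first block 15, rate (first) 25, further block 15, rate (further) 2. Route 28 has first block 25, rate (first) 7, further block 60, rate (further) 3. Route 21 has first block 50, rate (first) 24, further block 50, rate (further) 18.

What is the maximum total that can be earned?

Order all 8 blocks by rate: Route 9/T1 25 > Route 21/T1 24 > Route 21/T2 18 > Route 3/T1 17 > Route 3/T2 8 > Route 28/T1 7 > Route 28/T2 3 > Route 9/T2 2.
Fill Route 9 T1 block (15 at 25) → 90 left.
Route 21 T1 at 24: fill all 50 → 40 left.
Route 21/T2: +40 of 50 at 18; pool empty.
Total = 25×15 + 24×50 + 18×40 = 2295.

2295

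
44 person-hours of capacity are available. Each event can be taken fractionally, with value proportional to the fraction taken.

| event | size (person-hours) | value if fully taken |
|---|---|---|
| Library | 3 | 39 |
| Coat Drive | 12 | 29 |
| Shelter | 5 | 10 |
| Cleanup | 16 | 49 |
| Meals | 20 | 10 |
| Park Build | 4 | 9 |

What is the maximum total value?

Best value per unit of size first: Library 39/3≈13, Cleanup 49/16≈3.06, Coat Drive 29/12≈2.42, Park Build 9/4≈2.25, Shelter 10/5≈2, Meals 10/20≈0.5.
Take all of Library (3 person-hours, value 39) — 41 person-hours left.
Cleanup: take in full, 16 person-hours for value 49 — 25 left.
Take all of Coat Drive (12 person-hours, value 29) — 13 person-hours left.
Park Build: take in full, 4 person-hours for value 9 — 9 left.
All 5 person-hours of Shelter fit (value 10) — 4 remain.
Only 4 person-hours remain; take 4/20 of Meals for value 10×4/20 = 2.
Total value = 138.

138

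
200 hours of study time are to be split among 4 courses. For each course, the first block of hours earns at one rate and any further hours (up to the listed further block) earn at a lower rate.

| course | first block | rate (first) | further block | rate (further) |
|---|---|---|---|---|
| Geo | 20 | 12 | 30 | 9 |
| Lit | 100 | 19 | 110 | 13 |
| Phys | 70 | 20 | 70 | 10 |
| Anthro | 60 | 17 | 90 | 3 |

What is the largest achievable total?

Rank every tier by rate: Phys/tier1 20 > Lit/tier1 19 > Anthro/tier1 17 > Lit/tier2 13 > Geo/tier1 12 > Phys/tier2 10 > Geo/tier2 9 > Anthro/tier2 3.
Phys tier1 at 20: fill all 70 → 130 left.
Fill Lit tier1 block (100 at 19) → 30 left.
Anthro/tier1: +30 of 60 at 17; pool empty.
Total = 20×70 + 19×100 + 17×30 = 3810.

3810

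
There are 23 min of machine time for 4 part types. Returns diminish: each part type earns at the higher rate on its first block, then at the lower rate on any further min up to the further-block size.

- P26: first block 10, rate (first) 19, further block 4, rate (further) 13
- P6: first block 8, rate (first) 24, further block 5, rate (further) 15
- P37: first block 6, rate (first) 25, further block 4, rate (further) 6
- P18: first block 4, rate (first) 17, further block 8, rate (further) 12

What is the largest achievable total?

513

Order all 8 blocks by rate: P37/T1 25 > P6/T1 24 > P26/T1 19 > P18/T1 17 > P6/T2 15 > P26/T2 13 > P18/T2 12 > P37/T2 6.
Fill P37 T1 block (6 at 25) ; 17 left.
P6/T1 (24): +8 ; 9 left.
9 remain; put them into P26 T1 at 19.
Total = 25×6 + 24×8 + 19×9 = 513.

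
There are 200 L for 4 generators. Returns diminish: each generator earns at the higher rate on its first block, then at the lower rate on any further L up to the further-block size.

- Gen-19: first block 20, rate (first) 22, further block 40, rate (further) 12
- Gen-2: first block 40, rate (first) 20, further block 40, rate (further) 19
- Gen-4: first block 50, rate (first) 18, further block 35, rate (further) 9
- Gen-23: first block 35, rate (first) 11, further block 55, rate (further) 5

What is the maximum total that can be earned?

Treat each block as its own option and order by rate: Gen-19/first 22 > Gen-2/first 20 > Gen-2/second 19 > Gen-4/first 18 > Gen-19/second 12 > Gen-23/first 11 > Gen-4/second 9 > Gen-23/second 5.
Gen-19/first (22): +20 → 180 left.
Fill Gen-2 first block (40 at 20) → 140 left.
Gen-2/second (19): +40 → 100 left.
Gen-4/first (18): +50 → 50 left.
Gen-19 second at 12: fill all 40 → 10 left.
10 remain; put them into Gen-23 first at 11.
Total = 22×20 + 20×40 + 19×40 + 18×50 + 12×40 + 11×10 = 3490.

3490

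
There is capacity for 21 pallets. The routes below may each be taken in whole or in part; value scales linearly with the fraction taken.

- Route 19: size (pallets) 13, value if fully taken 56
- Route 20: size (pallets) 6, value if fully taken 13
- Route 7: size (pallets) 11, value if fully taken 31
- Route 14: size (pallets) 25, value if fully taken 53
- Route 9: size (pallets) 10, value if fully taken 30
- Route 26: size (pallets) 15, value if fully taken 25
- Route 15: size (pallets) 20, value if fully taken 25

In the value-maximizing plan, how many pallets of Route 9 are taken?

8

Rank by value-to-size ratio: Route 19 56/13≈4.31, Route 9 30/10≈3, Route 7 31/11≈2.82, Route 20 13/6≈2.17, Route 14 53/25≈2.12, Route 26 25/15≈1.67, Route 15 25/20≈1.25.
Route 19: take in full, 13 pallets for value 56 → 8 left.
Only 8 pallets remain; take 8/10 of Route 9 for value 30×8/10 = 24.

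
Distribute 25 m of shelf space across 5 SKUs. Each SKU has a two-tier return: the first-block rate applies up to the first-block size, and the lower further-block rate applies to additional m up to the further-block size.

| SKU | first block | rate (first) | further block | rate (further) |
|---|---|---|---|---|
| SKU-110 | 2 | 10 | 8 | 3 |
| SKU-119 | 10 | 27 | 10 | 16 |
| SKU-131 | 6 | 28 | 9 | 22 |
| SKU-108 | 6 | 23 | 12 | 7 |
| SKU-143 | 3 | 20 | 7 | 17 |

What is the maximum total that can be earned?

642

Rank every tier by rate: SKU-131/first 28 > SKU-119/first 27 > SKU-108/first 23 > SKU-131/second 22 > SKU-143/first 20 > SKU-143/second 17 > SKU-119/second 16 > SKU-110/first 10 > SKU-108/second 7 > SKU-110/second 3.
SKU-131/first (28): +6 — 19 left.
SKU-119/first (27): +10 — 9 left.
SKU-108 first at 23: fill all 6 — 3 left.
SKU-131 second at 22: only 3 left, fill 3.
Total = 28×6 + 27×10 + 23×6 + 22×3 = 642.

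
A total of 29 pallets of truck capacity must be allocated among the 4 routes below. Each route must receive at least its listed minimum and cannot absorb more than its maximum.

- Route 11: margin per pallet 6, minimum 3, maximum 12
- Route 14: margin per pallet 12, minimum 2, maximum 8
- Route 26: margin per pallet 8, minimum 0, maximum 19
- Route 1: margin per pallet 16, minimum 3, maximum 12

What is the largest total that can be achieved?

354

Meeting every minimum uses 3+2+0+3 = 8 pallets, leaving 21.
Highest margin per pallet first: Route 1 16 > Route 14 12 > Route 26 8 > Route 11 6.
Route 1 takes 9 more to reach its cap of 12 ; 12 left.
Give Route 14 6 more to hit its cap of 8 ; 6 left.
Route 26: +6 (room for 19) → 6. Pool exhausted.
Total = 6×3 + 12×8 + 8×6 + 16×12 = 354.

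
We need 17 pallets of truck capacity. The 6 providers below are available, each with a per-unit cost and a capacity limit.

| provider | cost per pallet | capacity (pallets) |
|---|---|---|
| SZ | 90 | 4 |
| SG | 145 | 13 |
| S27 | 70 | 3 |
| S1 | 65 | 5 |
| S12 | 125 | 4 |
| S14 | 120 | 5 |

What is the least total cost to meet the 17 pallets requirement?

Use providers in increasing cost order.
Take 5 from S1 at 65 → need 12 more.
Take 3 from S27 at 70 → need 9 more.
SZ (90): use full 4 → 5 pallets to go.
Take 5 from S14 at 120 → need 0 more.
S12, SG: unused.
Cost = 5×65 + 3×70 + 4×90 + 5×120 = 1495.

1495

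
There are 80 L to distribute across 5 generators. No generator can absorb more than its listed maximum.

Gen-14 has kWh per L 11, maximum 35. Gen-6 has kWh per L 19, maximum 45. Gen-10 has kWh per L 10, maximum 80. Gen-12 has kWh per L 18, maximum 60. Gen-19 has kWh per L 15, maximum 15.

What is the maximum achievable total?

1485

Rank by kWh per L: Gen-6 19 > Gen-12 18 > Gen-19 15 > Gen-14 11 > Gen-10 10.
Give Gen-6 45 to hit its cap of 45 ; 35 left.
Gen-12 has room for 60 but only 35 remain, so it gets 35.
Total = 19×45 + 18×35 = 1485.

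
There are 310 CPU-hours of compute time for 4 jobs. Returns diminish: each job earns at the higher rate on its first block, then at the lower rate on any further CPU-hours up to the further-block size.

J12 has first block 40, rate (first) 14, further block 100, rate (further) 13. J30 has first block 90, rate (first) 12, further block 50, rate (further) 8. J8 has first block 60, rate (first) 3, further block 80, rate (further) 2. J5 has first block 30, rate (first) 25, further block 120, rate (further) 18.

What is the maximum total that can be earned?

5010

Order all 8 blocks by rate: J5/tier1 25 > J5/tier2 18 > J12/tier1 14 > J12/tier2 13 > J30/tier1 12 > J30/tier2 8 > J8/tier1 3 > J8/tier2 2.
J5/tier1 (25): +30 ; 280 left.
J5 tier2 at 18: fill all 120 ; 160 left.
Fill J12 tier1 block (40 at 14) ; 120 left.
J12/tier2 (13): +100 ; 20 left.
20 remain; put them into J30 tier1 at 12.
Total = 25×30 + 18×120 + 14×40 + 13×100 + 12×20 = 5010.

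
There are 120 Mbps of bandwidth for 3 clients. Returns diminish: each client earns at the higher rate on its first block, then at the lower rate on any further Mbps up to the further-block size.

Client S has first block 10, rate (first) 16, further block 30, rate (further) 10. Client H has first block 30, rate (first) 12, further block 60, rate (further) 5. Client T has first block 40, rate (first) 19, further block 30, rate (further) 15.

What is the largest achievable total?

1830

Treat each block as its own option and order by rate: Client T/first 19 > Client S/first 16 > Client T/second 15 > Client H/first 12 > Client S/second 10 > Client H/second 5.
Client T first at 19: fill all 40 → 80 left.
Client S/first (16): +10 → 70 left.
Client T second at 15: fill all 30 → 40 left.
Client H first at 12: fill all 30 → 10 left.
Client S second at 10: only 10 left, fill 10.
Total = 19×40 + 16×10 + 15×30 + 12×30 + 10×10 = 1830.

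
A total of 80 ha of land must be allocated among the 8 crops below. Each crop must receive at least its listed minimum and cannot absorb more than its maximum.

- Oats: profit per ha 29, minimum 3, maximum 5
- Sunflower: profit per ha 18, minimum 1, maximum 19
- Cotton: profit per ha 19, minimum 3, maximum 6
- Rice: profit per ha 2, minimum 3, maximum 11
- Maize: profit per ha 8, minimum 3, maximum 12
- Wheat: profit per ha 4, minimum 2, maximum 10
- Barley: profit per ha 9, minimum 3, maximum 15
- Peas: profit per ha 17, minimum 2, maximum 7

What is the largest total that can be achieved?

1003

Meeting every minimum uses 3+1+3+3+3+2+3+2 = 20 ha, leaving 60.
Order the crops by profit per ha: Oats 29 > Cotton 19 > Sunflower 18 > Peas 17 > Barley 9 > Maize 8 > Wheat 4 > Rice 2.
Oats: +2 to 5 (cap) ; 58 left.
Give Cotton 3 more to hit its cap of 6 ; 55 left.
Give Sunflower 18 more to hit its cap of 19 ; 37 left.
Peas: +5 to 7 (cap) ; 32 left.
Give Barley 12 more to hit its cap of 15 ; 20 left.
Maize: +9 to 12 (cap) ; 11 left.
Give Wheat 8 more to hit its cap of 10 ; 3 left.
Rice: +3 (room for 8) → 6. Pool exhausted.
Total = 29×5 + 18×19 + 19×6 + 2×6 + 8×12 + 4×10 + 9×15 + 17×7 = 1003.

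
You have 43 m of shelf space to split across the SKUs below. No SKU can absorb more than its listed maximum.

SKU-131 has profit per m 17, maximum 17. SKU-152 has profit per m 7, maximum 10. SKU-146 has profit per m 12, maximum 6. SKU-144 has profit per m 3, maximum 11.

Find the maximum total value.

461

Order the SKUs by profit per m: SKU-131 17 > SKU-146 12 > SKU-152 7 > SKU-144 3.
Give SKU-131 17 to hit its cap of 17 ; 26 left.
Give SKU-146 6 to hit its cap of 6 ; 20 left.
SKU-152: +10 to 10 (cap) ; 10 left.
SKU-144 has room for 11 but only 10 remain, so it gets 10.
Total = 17×17 + 7×10 + 12×6 + 3×10 = 461.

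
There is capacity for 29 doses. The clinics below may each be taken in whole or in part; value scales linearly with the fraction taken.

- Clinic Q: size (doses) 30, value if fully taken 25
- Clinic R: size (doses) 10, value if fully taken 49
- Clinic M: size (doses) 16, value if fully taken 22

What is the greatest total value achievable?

Sort by value density: Clinic R 49/10≈4.9, Clinic M 22/16≈1.38, Clinic Q 25/30≈0.833.
All 10 doses of Clinic R fit (value 49) → 19 remain.
Clinic M: take in full, 16 doses for value 22 → 3 left.
Fill the last 3 doses with part of Clinic Q: 3/30 of it earns 2.5.
Total value = 73.5.

73.5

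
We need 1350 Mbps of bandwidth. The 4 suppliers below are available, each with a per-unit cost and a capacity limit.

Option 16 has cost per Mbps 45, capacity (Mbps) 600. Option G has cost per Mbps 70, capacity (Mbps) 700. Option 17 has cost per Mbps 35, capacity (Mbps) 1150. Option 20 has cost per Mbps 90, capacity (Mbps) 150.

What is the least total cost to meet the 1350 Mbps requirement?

Use suppliers in increasing cost order.
Option 17 at 35: take all 1150 Mbps ; 200 still needed.
Option 16 at 45: take 200 of its 600 ; requirement met.
Option G, Option 20: unused.
Cost = 1150×35 + 200×45 = 49250.

49250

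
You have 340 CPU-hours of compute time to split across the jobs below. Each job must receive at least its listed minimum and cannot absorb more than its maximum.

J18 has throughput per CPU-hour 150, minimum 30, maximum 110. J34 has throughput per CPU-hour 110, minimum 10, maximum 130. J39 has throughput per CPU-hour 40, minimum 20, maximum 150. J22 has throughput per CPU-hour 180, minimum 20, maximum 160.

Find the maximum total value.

Meeting every minimum uses 30+10+20+20 = 80 CPU-hours, leaving 260.
Rank by throughput per CPU-hour: J22 180 > J18 150 > J34 110 > J39 40.
Give J22 140 more to hit its cap of 160 → 120 left.
J18 takes 80 more to reach its cap of 110 → 40 left.
J34 has room for 120 more but only 40 remain, so it gets 50.
Total = 150×110 + 110×50 + 40×20 + 180×160 = 51600.

51600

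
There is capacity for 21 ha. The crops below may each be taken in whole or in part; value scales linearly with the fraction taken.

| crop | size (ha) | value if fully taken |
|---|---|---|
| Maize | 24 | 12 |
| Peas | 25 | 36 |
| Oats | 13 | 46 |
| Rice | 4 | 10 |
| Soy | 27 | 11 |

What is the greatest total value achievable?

Sort by value density: Oats 46/13≈3.54, Rice 10/4≈2.5, Peas 36/25≈1.44, Maize 12/24≈0.5, Soy 11/27≈0.407.
All 13 ha of Oats fit (value 46) → 8 remain.
All 4 ha of Rice fit (value 10) → 4 remain.
Fill the last 4 ha with part of Peas: 4/25 of it earns 5.76.
Total value = 61.76.

61.76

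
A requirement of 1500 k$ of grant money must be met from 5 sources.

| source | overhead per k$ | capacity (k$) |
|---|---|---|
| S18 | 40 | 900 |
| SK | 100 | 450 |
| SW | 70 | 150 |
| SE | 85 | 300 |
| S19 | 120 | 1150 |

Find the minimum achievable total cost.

87000

Use sources in increasing cost order.
S18 (40): use full 900 — 600 k$ to go.
SW (70): use full 150 — 450 k$ to go.
SE at 85: take all 300 k$ — 150 still needed.
SK at 100: take 150 of its 450 — requirement met.
S19: unused.
Cost = 900×40 + 150×70 + 300×85 + 150×100 = 87000.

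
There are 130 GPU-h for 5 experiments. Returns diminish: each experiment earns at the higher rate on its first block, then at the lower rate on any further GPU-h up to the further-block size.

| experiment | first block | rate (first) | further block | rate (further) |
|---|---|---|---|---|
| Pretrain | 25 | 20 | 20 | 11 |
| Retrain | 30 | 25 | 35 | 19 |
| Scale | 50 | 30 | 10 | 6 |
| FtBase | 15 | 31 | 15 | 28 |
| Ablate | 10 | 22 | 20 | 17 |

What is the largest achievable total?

Rank every tier by rate: FtBase/tier1 31 > Scale/tier1 30 > FtBase/tier2 28 > Retrain/tier1 25 > Ablate/tier1 22 > Pretrain/tier1 20 > Retrain/tier2 19 > Ablate/tier2 17 > Pretrain/tier2 11 > Scale/tier2 6.
Fill FtBase tier1 block (15 at 31) ; 115 left.
Scale/tier1 (30): +50 ; 65 left.
FtBase/tier2 (28): +15 ; 50 left.
Fill Retrain tier1 block (30 at 25) ; 20 left.
Fill Ablate tier1 block (10 at 22) ; 10 left.
Pretrain/tier1: +10 of 25 at 20; pool empty.
Total = 31×15 + 30×50 + 28×15 + 25×30 + 22×10 + 20×10 = 3555.

3555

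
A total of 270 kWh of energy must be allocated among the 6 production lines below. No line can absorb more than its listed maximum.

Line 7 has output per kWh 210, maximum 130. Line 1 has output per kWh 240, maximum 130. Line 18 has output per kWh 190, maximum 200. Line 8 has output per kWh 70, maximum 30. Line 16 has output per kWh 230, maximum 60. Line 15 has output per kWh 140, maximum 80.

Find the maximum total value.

61800

Rank by output per kWh: Line 1 240 > Line 16 230 > Line 7 210 > Line 18 190 > Line 15 140 > Line 8 70.
Line 1 takes 130 to reach its cap of 130 → 140 left.
Line 16 takes 60 to reach its cap of 60 → 80 left.
Line 7: +80 (room for 130) → 80. Pool exhausted.
Total = 210×80 + 240×130 + 230×60 = 61800.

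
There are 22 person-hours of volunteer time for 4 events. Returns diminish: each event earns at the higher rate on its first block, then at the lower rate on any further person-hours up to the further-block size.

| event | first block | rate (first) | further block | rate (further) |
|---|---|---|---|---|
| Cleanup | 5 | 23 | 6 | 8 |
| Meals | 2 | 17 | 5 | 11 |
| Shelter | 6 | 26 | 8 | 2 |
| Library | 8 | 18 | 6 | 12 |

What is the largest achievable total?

461

Rank every tier by rate: Shelter/first 26 > Cleanup/first 23 > Library/first 18 > Meals/first 17 > Library/second 12 > Meals/second 11 > Cleanup/second 8 > Shelter/second 2.
Shelter first at 26: fill all 6 → 16 left.
Fill Cleanup first block (5 at 23) → 11 left.
Library first at 18: fill all 8 → 3 left.
Meals first at 17: fill all 2 → 1 left.
Library/second: +1 of 6 at 12; pool empty.
Total = 26×6 + 23×5 + 18×8 + 17×2 + 12×1 = 461.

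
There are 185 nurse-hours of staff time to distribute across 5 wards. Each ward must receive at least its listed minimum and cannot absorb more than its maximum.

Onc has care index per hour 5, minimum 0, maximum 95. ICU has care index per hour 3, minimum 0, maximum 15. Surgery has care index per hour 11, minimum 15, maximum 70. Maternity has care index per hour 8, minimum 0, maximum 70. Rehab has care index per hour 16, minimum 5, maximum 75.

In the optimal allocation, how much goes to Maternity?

40

Meeting every minimum uses 0+0+15+0+5 = 20 nurse-hours, leaving 165.
Order the wards by care index per hour: Rehab 16 > Surgery 11 > Maternity 8 > Onc 5 > ICU 3.
Give Rehab 70 more to hit its cap of 75 ; 95 left.
Surgery: +55 to 70 (cap) ; 40 left.
Only 40 left; Maternity takes them to reach 40.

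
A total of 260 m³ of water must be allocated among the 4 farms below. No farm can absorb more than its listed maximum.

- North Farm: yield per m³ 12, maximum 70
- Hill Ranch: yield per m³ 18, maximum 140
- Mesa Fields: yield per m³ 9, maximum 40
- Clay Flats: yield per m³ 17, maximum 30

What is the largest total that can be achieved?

Order the farms by yield per m³: Hill Ranch 18 > Clay Flats 17 > North Farm 12 > Mesa Fields 9.
Hill Ranch: +140 to 140 (cap) ; 120 left.
Clay Flats: +30 to 30 (cap) ; 90 left.
North Farm takes 70 to reach its cap of 70 ; 20 left.
Mesa Fields has room for 40 but only 20 remain, so it gets 20.
Total = 12×70 + 18×140 + 9×20 + 17×30 = 4050.

4050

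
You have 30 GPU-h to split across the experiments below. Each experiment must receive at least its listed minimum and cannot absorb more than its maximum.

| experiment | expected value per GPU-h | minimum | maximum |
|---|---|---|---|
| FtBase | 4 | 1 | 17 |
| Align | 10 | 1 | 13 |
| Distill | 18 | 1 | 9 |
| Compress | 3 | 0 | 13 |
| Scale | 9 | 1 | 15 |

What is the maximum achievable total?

359

Meeting every minimum uses 1+1+1+0+1 = 4 GPU-h, leaving 26.
Rank by expected value per GPU-h: Distill 18 > Align 10 > Scale 9 > FtBase 4 > Compress 3.
Give Distill 8 more to hit its cap of 9 — 18 left.
Align: +12 to 13 (cap) — 6 left.
Scale: +6 (room for 14) → 7. Pool exhausted.
Total = 4×1 + 10×13 + 18×9 + 9×7 = 359.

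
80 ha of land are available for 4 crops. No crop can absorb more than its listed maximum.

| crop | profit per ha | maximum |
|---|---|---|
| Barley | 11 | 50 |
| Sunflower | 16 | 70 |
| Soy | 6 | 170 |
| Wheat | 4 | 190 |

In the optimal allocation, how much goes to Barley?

10

Order the crops by profit per ha: Sunflower 16 > Barley 11 > Soy 6 > Wheat 4.
Give Sunflower 70 to hit its cap of 70 — 10 left.
Only 10 left; Barley takes them to reach 10.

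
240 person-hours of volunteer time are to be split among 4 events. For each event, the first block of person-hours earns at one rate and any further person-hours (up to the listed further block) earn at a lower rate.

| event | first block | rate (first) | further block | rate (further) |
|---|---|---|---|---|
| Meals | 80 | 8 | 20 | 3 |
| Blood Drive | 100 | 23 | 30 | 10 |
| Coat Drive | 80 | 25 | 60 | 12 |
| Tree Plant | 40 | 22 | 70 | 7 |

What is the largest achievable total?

Order all 8 blocks by rate: Coat Drive/tier1 25 > Blood Drive/tier1 23 > Tree Plant/tier1 22 > Coat Drive/tier2 12 > Blood Drive/tier2 10 > Meals/tier1 8 > Tree Plant/tier2 7 > Meals/tier2 3.
Coat Drive/tier1 (25): +80 ; 160 left.
Blood Drive tier1 at 23: fill all 100 ; 60 left.
Tree Plant tier1 at 22: fill all 40 ; 20 left.
20 remain; put them into Coat Drive tier2 at 12.
Total = 25×80 + 23×100 + 22×40 + 12×20 = 5420.

5420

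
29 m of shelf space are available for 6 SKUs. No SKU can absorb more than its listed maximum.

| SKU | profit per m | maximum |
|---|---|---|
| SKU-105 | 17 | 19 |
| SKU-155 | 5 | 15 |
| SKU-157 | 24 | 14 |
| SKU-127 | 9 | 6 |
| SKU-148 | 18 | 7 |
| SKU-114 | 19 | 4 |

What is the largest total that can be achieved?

Order the SKUs by profit per m: SKU-157 24 > SKU-114 19 > SKU-148 18 > SKU-105 17 > SKU-127 9 > SKU-155 5.
SKU-157: +14 to 14 (cap) → 15 left.
SKU-114: +4 to 4 (cap) → 11 left.
SKU-148: +7 to 7 (cap) → 4 left.
Only 4 left; SKU-105 takes them to reach 4.
Total = 17×4 + 24×14 + 18×7 + 19×4 = 606.

606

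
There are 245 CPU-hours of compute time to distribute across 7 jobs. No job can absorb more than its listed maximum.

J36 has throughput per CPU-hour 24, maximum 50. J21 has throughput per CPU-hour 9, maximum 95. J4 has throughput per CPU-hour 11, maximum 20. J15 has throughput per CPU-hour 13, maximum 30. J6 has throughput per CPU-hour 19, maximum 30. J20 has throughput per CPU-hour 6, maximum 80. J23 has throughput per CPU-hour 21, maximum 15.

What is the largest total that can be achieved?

Order the jobs by throughput per CPU-hour: J36 24 > J23 21 > J6 19 > J15 13 > J4 11 > J21 9 > J20 6.
J36: +50 to 50 (cap) → 195 left.
J23 takes 15 to reach its cap of 15 → 180 left.
J6 takes 30 to reach its cap of 30 → 150 left.
J15 takes 30 to reach its cap of 30 → 120 left.
J4: +20 to 20 (cap) → 100 left.
Give J21 95 to hit its cap of 95 → 5 left.
Only 5 left; J20 takes them to reach 5.
Total = 24×50 + 9×95 + 11×20 + 13×30 + 19×30 + 6×5 + 21×15 = 3580.

3580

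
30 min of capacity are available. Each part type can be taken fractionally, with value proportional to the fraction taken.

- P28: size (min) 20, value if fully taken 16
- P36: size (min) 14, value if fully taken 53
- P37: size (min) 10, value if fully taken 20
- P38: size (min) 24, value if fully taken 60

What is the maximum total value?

Sort by value density: P36 53/14≈3.79, P38 60/24≈2.5, P37 20/10≈2, P28 16/20≈0.8.
Take all of P36 (14 min, value 53) — 16 min left.
Fill the last 16 min with part of P38: 16/24 of it earns 40.
Total value = 93.

93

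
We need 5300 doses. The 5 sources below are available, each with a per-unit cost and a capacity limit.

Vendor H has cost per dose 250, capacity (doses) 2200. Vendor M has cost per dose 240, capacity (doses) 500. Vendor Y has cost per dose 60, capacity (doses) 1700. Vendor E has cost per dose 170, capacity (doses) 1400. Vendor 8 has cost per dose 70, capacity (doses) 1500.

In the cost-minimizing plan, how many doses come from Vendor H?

Use sources in increasing cost order.
Take 1700 from Vendor Y at 60 ; need 3600 more.
Vendor 8 (70): use full 1500 ; 2100 doses to go.
Take 1400 from Vendor E at 170 ; need 700 more.
Take 500 from Vendor M at 240 ; need 200 more.
Take 200 from Vendor H at 250 to finish.

200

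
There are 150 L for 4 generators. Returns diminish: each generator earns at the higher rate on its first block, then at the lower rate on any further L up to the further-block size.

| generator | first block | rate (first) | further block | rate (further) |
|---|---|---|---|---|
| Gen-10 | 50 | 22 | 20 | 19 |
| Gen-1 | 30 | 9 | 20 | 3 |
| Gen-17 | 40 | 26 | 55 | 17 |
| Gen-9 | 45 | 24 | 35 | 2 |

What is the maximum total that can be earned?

3505

Treat each block as its own option and order by rate: Gen-17/first 26 > Gen-9/first 24 > Gen-10/first 22 > Gen-10/second 19 > Gen-17/second 17 > Gen-1/first 9 > Gen-1/second 3 > Gen-9/second 2.
Fill Gen-17 first block (40 at 26) — 110 left.
Gen-9/first (24): +45 — 65 left.
Gen-10 first at 22: fill all 50 — 15 left.
Gen-10/second: +15 of 20 at 19; pool empty.
Total = 26×40 + 24×45 + 22×50 + 19×15 = 3505.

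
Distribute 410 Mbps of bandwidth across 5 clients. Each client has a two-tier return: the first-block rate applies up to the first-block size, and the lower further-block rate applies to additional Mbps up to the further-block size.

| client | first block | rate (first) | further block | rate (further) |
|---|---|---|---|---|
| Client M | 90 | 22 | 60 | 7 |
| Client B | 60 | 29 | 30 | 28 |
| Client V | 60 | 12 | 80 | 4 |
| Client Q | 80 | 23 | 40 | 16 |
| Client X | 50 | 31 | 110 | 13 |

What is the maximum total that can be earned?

9370

Rank every tier by rate: Client X/tier1 31 > Client B/tier1 29 > Client B/tier2 28 > Client Q/tier1 23 > Client M/tier1 22 > Client Q/tier2 16 > Client X/tier2 13 > Client V/tier1 12 > Client M/tier2 7 > Client V/tier2 4.
Client X/tier1 (31): +50 — 360 left.
Client B tier1 at 29: fill all 60 — 300 left.
Client B tier2 at 28: fill all 30 — 270 left.
Client Q tier1 at 23: fill all 80 — 190 left.
Client M tier1 at 22: fill all 90 — 100 left.
Client Q/tier2 (16): +40 — 60 left.
Client X tier2 at 13: only 60 left, fill 60.
Total = 31×50 + 29×60 + 28×30 + 23×80 + 22×90 + 16×40 + 13×60 = 9370.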